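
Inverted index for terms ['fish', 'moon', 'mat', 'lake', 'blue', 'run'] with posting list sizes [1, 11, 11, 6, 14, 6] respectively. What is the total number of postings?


Summing posting list sizes:
'fish': 1 postings
'moon': 11 postings
'mat': 11 postings
'lake': 6 postings
'blue': 14 postings
'run': 6 postings
Total = 1 + 11 + 11 + 6 + 14 + 6 = 49

49


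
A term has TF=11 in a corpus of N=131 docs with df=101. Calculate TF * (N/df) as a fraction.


TF * (N/df)
= 11 * (131/101)
= 11 * 131/101
= 1441/101

1441/101


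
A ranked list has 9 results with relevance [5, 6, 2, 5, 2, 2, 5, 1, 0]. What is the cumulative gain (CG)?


Cumulative Gain = sum of relevance scores
Position 1: rel=5, running sum=5
Position 2: rel=6, running sum=11
Position 3: rel=2, running sum=13
Position 4: rel=5, running sum=18
Position 5: rel=2, running sum=20
Position 6: rel=2, running sum=22
Position 7: rel=5, running sum=27
Position 8: rel=1, running sum=28
Position 9: rel=0, running sum=28
CG = 28

28


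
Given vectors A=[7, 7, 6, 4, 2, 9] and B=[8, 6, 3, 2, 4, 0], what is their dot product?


Dot product = sum of element-wise products
A[0]*B[0] = 7*8 = 56
A[1]*B[1] = 7*6 = 42
A[2]*B[2] = 6*3 = 18
A[3]*B[3] = 4*2 = 8
A[4]*B[4] = 2*4 = 8
A[5]*B[5] = 9*0 = 0
Sum = 56 + 42 + 18 + 8 + 8 + 0 = 132

132


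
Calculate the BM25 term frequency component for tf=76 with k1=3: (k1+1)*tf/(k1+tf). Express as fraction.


BM25 TF component = (k1+1)*tf / (k1+tf)
k1 = 3, tf = 76
Numerator = (3+1)*76 = 304
Denominator = 3 + 76 = 79
= 304/79 = 304/79

304/79


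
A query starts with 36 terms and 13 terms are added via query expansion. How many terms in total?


Original terms: 36
Expansion terms: 13
Total = 36 + 13 = 49

49


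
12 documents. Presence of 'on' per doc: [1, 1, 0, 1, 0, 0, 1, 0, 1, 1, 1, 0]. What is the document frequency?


Checking each document for 'on':
Doc 1: present
Doc 2: present
Doc 3: absent
Doc 4: present
Doc 5: absent
Doc 6: absent
Doc 7: present
Doc 8: absent
Doc 9: present
Doc 10: present
Doc 11: present
Doc 12: absent
df = sum of presences = 1 + 1 + 0 + 1 + 0 + 0 + 1 + 0 + 1 + 1 + 1 + 0 = 7

7


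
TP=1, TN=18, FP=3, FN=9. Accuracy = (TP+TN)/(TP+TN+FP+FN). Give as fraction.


Accuracy = (TP + TN) / (TP + TN + FP + FN)
TP + TN = 1 + 18 = 19
Total = 1 + 18 + 3 + 9 = 31
Accuracy = 19 / 31 = 19/31

19/31


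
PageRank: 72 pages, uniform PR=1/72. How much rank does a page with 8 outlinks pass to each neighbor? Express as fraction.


Initial PR = 1/72 = 1/72
Outlinks = 8
Contribution per link = PR / outlinks
= 1/72 / 8
= 1/576

1/576


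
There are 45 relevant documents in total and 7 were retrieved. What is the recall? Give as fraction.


Recall = retrieved_relevant / total_relevant
= 7 / 45
= 7 / (7 + 38)
= 7/45

7/45


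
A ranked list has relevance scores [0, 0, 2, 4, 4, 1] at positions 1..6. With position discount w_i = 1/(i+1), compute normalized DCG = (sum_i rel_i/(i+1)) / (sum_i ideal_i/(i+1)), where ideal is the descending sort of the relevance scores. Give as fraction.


Position discount weights w_i = 1/(i+1) for i=1..6:
Weights = [1/2, 1/3, 1/4, 1/5, 1/6, 1/7]
Actual relevance: [0, 0, 2, 4, 4, 1]
DCG = 0/2 + 0/3 + 2/4 + 4/5 + 4/6 + 1/7 = 443/210
Ideal relevance (sorted desc): [4, 4, 2, 1, 0, 0]
Ideal DCG = 4/2 + 4/3 + 2/4 + 1/5 + 0/6 + 0/7 = 121/30
nDCG = DCG / ideal_DCG = 443/210 / 121/30 = 443/847

443/847


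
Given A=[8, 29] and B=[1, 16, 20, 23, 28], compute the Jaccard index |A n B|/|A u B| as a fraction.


A intersect B = []
|A intersect B| = 0
A union B = [1, 8, 16, 20, 23, 28, 29]
|A union B| = 7
Jaccard = 0/7 = 0

0


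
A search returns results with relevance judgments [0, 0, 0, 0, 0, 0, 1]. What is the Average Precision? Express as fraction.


Computing P@k for each relevant position:
Position 1: not relevant
Position 2: not relevant
Position 3: not relevant
Position 4: not relevant
Position 5: not relevant
Position 6: not relevant
Position 7: relevant, P@7 = 1/7 = 1/7
Sum of P@k = 1/7 = 1/7
AP = 1/7 / 1 = 1/7

1/7


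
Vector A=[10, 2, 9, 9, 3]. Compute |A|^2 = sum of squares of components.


|A|^2 = sum of squared components
A[0]^2 = 10^2 = 100
A[1]^2 = 2^2 = 4
A[2]^2 = 9^2 = 81
A[3]^2 = 9^2 = 81
A[4]^2 = 3^2 = 9
Sum = 100 + 4 + 81 + 81 + 9 = 275

275


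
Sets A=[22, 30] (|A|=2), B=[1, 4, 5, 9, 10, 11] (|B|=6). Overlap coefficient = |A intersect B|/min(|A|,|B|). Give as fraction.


A intersect B = []
|A intersect B| = 0
min(|A|, |B|) = min(2, 6) = 2
Overlap = 0 / 2 = 0

0


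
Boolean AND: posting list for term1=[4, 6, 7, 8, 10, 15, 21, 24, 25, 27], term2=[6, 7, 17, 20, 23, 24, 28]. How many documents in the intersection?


Boolean AND: find intersection of posting lists
term1 docs: [4, 6, 7, 8, 10, 15, 21, 24, 25, 27]
term2 docs: [6, 7, 17, 20, 23, 24, 28]
Intersection: [6, 7, 24]
|intersection| = 3

3


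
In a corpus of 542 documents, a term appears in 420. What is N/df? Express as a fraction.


IDF ratio = N / df
= 542 / 420
= 271/210

271/210


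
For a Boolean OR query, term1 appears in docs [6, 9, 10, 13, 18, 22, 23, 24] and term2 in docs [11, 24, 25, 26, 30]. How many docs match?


Boolean OR: find union of posting lists
term1 docs: [6, 9, 10, 13, 18, 22, 23, 24]
term2 docs: [11, 24, 25, 26, 30]
Union: [6, 9, 10, 11, 13, 18, 22, 23, 24, 25, 26, 30]
|union| = 12

12


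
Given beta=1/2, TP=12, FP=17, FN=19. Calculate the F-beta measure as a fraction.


P = TP/(TP+FP) = 12/29 = 12/29
R = TP/(TP+FN) = 12/31 = 12/31
beta^2 = 1/2^2 = 1/4
(1 + beta^2) = 5/4
Numerator = (1+beta^2)*P*R = 180/899
Denominator = beta^2*P + R = 3/29 + 12/31 = 441/899
F_beta = 20/49

20/49


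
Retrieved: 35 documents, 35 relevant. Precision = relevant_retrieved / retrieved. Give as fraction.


Precision = relevant_retrieved / total_retrieved
= 35 / 35
= 35 / (35 + 0)
= 1

1


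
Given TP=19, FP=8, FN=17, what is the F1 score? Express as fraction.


F1 = 2 * P * R / (P + R)
P = TP/(TP+FP) = 19/27 = 19/27
R = TP/(TP+FN) = 19/36 = 19/36
2 * P * R = 2 * 19/27 * 19/36 = 361/486
P + R = 19/27 + 19/36 = 133/108
F1 = 361/486 / 133/108 = 38/63

38/63


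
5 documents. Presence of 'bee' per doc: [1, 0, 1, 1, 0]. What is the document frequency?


Checking each document for 'bee':
Doc 1: present
Doc 2: absent
Doc 3: present
Doc 4: present
Doc 5: absent
df = sum of presences = 1 + 0 + 1 + 1 + 0 = 3

3


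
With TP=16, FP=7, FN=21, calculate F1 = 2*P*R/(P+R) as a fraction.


F1 = 2 * P * R / (P + R)
P = TP/(TP+FP) = 16/23 = 16/23
R = TP/(TP+FN) = 16/37 = 16/37
2 * P * R = 2 * 16/23 * 16/37 = 512/851
P + R = 16/23 + 16/37 = 960/851
F1 = 512/851 / 960/851 = 8/15

8/15


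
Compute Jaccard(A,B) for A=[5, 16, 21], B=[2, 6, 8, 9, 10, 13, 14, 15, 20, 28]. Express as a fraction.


A intersect B = []
|A intersect B| = 0
A union B = [2, 5, 6, 8, 9, 10, 13, 14, 15, 16, 20, 21, 28]
|A union B| = 13
Jaccard = 0/13 = 0

0


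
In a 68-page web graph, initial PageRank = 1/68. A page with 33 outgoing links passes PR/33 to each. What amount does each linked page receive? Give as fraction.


Initial PR = 1/68 = 1/68
Outlinks = 33
Contribution per link = PR / outlinks
= 1/68 / 33
= 1/2244

1/2244


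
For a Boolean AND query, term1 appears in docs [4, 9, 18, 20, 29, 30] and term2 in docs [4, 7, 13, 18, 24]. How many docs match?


Boolean AND: find intersection of posting lists
term1 docs: [4, 9, 18, 20, 29, 30]
term2 docs: [4, 7, 13, 18, 24]
Intersection: [4, 18]
|intersection| = 2

2


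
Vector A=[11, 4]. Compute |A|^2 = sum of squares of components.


|A|^2 = sum of squared components
A[0]^2 = 11^2 = 121
A[1]^2 = 4^2 = 16
Sum = 121 + 16 = 137

137


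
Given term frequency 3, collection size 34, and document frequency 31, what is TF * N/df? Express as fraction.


TF * (N/df)
= 3 * (34/31)
= 3 * 34/31
= 102/31

102/31


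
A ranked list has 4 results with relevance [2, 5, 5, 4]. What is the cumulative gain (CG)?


Cumulative Gain = sum of relevance scores
Position 1: rel=2, running sum=2
Position 2: rel=5, running sum=7
Position 3: rel=5, running sum=12
Position 4: rel=4, running sum=16
CG = 16

16


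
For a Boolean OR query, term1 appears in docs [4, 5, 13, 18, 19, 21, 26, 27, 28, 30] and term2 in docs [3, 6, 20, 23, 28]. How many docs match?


Boolean OR: find union of posting lists
term1 docs: [4, 5, 13, 18, 19, 21, 26, 27, 28, 30]
term2 docs: [3, 6, 20, 23, 28]
Union: [3, 4, 5, 6, 13, 18, 19, 20, 21, 23, 26, 27, 28, 30]
|union| = 14

14


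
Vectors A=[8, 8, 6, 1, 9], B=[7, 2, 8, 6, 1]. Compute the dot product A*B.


Dot product = sum of element-wise products
A[0]*B[0] = 8*7 = 56
A[1]*B[1] = 8*2 = 16
A[2]*B[2] = 6*8 = 48
A[3]*B[3] = 1*6 = 6
A[4]*B[4] = 9*1 = 9
Sum = 56 + 16 + 48 + 6 + 9 = 135

135


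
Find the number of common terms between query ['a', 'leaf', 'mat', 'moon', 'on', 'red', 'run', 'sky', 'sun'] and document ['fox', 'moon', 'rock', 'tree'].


Query terms: ['a', 'leaf', 'mat', 'moon', 'on', 'red', 'run', 'sky', 'sun']
Document terms: ['fox', 'moon', 'rock', 'tree']
Common terms: ['moon']
Overlap count = 1

1


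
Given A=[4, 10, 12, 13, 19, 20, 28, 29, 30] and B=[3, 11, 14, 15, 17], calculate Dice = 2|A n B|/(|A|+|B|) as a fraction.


A intersect B = []
|A intersect B| = 0
|A| = 9, |B| = 5
Dice = 2*0 / (9+5)
= 0 / 14 = 0

0


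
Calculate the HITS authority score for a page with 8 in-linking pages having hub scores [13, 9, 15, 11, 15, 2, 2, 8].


Authority = sum of hub scores of in-linkers
In-link 1: hub score = 13
In-link 2: hub score = 9
In-link 3: hub score = 15
In-link 4: hub score = 11
In-link 5: hub score = 15
In-link 6: hub score = 2
In-link 7: hub score = 2
In-link 8: hub score = 8
Authority = 13 + 9 + 15 + 11 + 15 + 2 + 2 + 8 = 75

75


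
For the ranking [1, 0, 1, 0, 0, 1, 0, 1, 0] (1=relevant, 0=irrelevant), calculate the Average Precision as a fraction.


Computing P@k for each relevant position:
Position 1: relevant, P@1 = 1/1 = 1
Position 2: not relevant
Position 3: relevant, P@3 = 2/3 = 2/3
Position 4: not relevant
Position 5: not relevant
Position 6: relevant, P@6 = 3/6 = 1/2
Position 7: not relevant
Position 8: relevant, P@8 = 4/8 = 1/2
Position 9: not relevant
Sum of P@k = 1 + 2/3 + 1/2 + 1/2 = 8/3
AP = 8/3 / 4 = 2/3

2/3


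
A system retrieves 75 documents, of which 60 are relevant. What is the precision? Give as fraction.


Precision = relevant_retrieved / total_retrieved
= 60 / 75
= 60 / (60 + 15)
= 4/5

4/5


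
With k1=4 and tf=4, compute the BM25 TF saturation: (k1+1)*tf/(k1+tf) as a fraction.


BM25 TF component = (k1+1)*tf / (k1+tf)
k1 = 4, tf = 4
Numerator = (4+1)*4 = 20
Denominator = 4 + 4 = 8
= 20/8 = 5/2

5/2


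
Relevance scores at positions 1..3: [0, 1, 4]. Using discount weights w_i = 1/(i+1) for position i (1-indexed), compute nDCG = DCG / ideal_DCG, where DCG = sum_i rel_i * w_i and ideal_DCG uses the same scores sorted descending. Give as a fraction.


Position discount weights w_i = 1/(i+1) for i=1..3:
Weights = [1/2, 1/3, 1/4]
Actual relevance: [0, 1, 4]
DCG = 0/2 + 1/3 + 4/4 = 4/3
Ideal relevance (sorted desc): [4, 1, 0]
Ideal DCG = 4/2 + 1/3 + 0/4 = 7/3
nDCG = DCG / ideal_DCG = 4/3 / 7/3 = 4/7

4/7


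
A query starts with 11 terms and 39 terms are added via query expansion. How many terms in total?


Original terms: 11
Expansion terms: 39
Total = 11 + 39 = 50

50


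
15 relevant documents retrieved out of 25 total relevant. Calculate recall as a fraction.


Recall = retrieved_relevant / total_relevant
= 15 / 25
= 15 / (15 + 10)
= 3/5

3/5


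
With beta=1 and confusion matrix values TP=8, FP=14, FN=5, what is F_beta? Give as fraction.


P = TP/(TP+FP) = 8/22 = 4/11
R = TP/(TP+FN) = 8/13 = 8/13
beta^2 = 1^2 = 1
(1 + beta^2) = 2
Numerator = (1+beta^2)*P*R = 64/143
Denominator = beta^2*P + R = 4/11 + 8/13 = 140/143
F_beta = 16/35

16/35


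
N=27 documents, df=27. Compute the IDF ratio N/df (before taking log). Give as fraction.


IDF ratio = N / df
= 27 / 27
= 1

1


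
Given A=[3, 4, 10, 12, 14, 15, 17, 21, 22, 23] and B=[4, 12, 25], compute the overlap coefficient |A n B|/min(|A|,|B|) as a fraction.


A intersect B = [4, 12]
|A intersect B| = 2
min(|A|, |B|) = min(10, 3) = 3
Overlap = 2 / 3 = 2/3

2/3


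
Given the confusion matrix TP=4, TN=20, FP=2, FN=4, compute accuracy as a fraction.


Accuracy = (TP + TN) / (TP + TN + FP + FN)
TP + TN = 4 + 20 = 24
Total = 4 + 20 + 2 + 4 = 30
Accuracy = 24 / 30 = 4/5

4/5


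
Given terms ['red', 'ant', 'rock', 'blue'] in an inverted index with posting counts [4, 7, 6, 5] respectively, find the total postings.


Summing posting list sizes:
'red': 4 postings
'ant': 7 postings
'rock': 6 postings
'blue': 5 postings
Total = 4 + 7 + 6 + 5 = 22

22


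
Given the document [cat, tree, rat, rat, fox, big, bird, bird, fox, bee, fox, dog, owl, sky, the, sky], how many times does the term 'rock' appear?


Document has 16 words
Scanning for 'rock':
Term not found in document
Count = 0

0


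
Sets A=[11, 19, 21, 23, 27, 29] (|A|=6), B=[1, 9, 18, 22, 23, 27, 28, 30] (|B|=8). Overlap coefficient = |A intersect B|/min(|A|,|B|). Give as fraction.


A intersect B = [23, 27]
|A intersect B| = 2
min(|A|, |B|) = min(6, 8) = 6
Overlap = 2 / 6 = 1/3

1/3


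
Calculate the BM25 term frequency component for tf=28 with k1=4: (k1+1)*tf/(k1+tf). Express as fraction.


BM25 TF component = (k1+1)*tf / (k1+tf)
k1 = 4, tf = 28
Numerator = (4+1)*28 = 140
Denominator = 4 + 28 = 32
= 140/32 = 35/8

35/8


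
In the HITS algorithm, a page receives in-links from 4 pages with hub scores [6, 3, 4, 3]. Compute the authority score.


Authority = sum of hub scores of in-linkers
In-link 1: hub score = 6
In-link 2: hub score = 3
In-link 3: hub score = 4
In-link 4: hub score = 3
Authority = 6 + 3 + 4 + 3 = 16

16


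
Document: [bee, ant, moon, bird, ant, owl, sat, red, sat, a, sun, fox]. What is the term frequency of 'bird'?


Document has 12 words
Scanning for 'bird':
Found at positions: [3]
Count = 1

1


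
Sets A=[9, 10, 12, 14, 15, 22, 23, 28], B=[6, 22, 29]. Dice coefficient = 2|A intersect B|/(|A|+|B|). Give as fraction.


A intersect B = [22]
|A intersect B| = 1
|A| = 8, |B| = 3
Dice = 2*1 / (8+3)
= 2 / 11 = 2/11

2/11


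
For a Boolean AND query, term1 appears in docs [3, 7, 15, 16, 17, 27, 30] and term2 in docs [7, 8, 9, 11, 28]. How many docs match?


Boolean AND: find intersection of posting lists
term1 docs: [3, 7, 15, 16, 17, 27, 30]
term2 docs: [7, 8, 9, 11, 28]
Intersection: [7]
|intersection| = 1

1


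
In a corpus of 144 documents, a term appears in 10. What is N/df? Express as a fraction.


IDF ratio = N / df
= 144 / 10
= 72/5

72/5


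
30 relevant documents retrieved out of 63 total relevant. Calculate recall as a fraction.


Recall = retrieved_relevant / total_relevant
= 30 / 63
= 30 / (30 + 33)
= 10/21

10/21


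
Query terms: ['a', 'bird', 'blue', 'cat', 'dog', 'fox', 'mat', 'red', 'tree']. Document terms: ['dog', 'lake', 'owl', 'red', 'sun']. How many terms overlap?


Query terms: ['a', 'bird', 'blue', 'cat', 'dog', 'fox', 'mat', 'red', 'tree']
Document terms: ['dog', 'lake', 'owl', 'red', 'sun']
Common terms: ['dog', 'red']
Overlap count = 2

2


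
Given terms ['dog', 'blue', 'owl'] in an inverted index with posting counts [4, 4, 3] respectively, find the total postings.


Summing posting list sizes:
'dog': 4 postings
'blue': 4 postings
'owl': 3 postings
Total = 4 + 4 + 3 = 11

11


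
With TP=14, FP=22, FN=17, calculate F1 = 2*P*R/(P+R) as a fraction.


F1 = 2 * P * R / (P + R)
P = TP/(TP+FP) = 14/36 = 7/18
R = TP/(TP+FN) = 14/31 = 14/31
2 * P * R = 2 * 7/18 * 14/31 = 98/279
P + R = 7/18 + 14/31 = 469/558
F1 = 98/279 / 469/558 = 28/67

28/67


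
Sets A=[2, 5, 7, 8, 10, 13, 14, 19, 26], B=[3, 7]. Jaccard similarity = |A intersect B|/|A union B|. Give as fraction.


A intersect B = [7]
|A intersect B| = 1
A union B = [2, 3, 5, 7, 8, 10, 13, 14, 19, 26]
|A union B| = 10
Jaccard = 1/10 = 1/10

1/10


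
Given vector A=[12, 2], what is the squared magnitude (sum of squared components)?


|A|^2 = sum of squared components
A[0]^2 = 12^2 = 144
A[1]^2 = 2^2 = 4
Sum = 144 + 4 = 148

148


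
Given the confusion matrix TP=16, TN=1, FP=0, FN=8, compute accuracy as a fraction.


Accuracy = (TP + TN) / (TP + TN + FP + FN)
TP + TN = 16 + 1 = 17
Total = 16 + 1 + 0 + 8 = 25
Accuracy = 17 / 25 = 17/25

17/25


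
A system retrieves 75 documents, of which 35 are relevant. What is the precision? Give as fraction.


Precision = relevant_retrieved / total_retrieved
= 35 / 75
= 35 / (35 + 40)
= 7/15

7/15


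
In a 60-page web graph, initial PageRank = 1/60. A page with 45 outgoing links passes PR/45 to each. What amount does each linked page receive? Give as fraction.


Initial PR = 1/60 = 1/60
Outlinks = 45
Contribution per link = PR / outlinks
= 1/60 / 45
= 1/2700

1/2700


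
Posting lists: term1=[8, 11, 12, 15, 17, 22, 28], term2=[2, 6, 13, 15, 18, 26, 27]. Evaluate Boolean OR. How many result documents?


Boolean OR: find union of posting lists
term1 docs: [8, 11, 12, 15, 17, 22, 28]
term2 docs: [2, 6, 13, 15, 18, 26, 27]
Union: [2, 6, 8, 11, 12, 13, 15, 17, 18, 22, 26, 27, 28]
|union| = 13

13


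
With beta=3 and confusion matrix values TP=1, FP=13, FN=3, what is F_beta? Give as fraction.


P = TP/(TP+FP) = 1/14 = 1/14
R = TP/(TP+FN) = 1/4 = 1/4
beta^2 = 3^2 = 9
(1 + beta^2) = 10
Numerator = (1+beta^2)*P*R = 5/28
Denominator = beta^2*P + R = 9/14 + 1/4 = 25/28
F_beta = 1/5

1/5


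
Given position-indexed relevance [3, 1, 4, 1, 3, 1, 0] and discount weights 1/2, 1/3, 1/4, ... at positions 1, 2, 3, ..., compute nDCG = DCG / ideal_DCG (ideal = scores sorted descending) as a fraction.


Position discount weights w_i = 1/(i+1) for i=1..7:
Weights = [1/2, 1/3, 1/4, 1/5, 1/6, 1/7, 1/8]
Actual relevance: [3, 1, 4, 1, 3, 1, 0]
DCG = 3/2 + 1/3 + 4/4 + 1/5 + 3/6 + 1/7 + 0/8 = 386/105
Ideal relevance (sorted desc): [4, 3, 3, 1, 1, 1, 0]
Ideal DCG = 4/2 + 3/3 + 3/4 + 1/5 + 1/6 + 1/7 + 0/8 = 1789/420
nDCG = DCG / ideal_DCG = 386/105 / 1789/420 = 1544/1789

1544/1789


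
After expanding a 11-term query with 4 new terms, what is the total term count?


Original terms: 11
Expansion terms: 4
Total = 11 + 4 = 15

15


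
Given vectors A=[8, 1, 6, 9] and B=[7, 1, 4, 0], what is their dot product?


Dot product = sum of element-wise products
A[0]*B[0] = 8*7 = 56
A[1]*B[1] = 1*1 = 1
A[2]*B[2] = 6*4 = 24
A[3]*B[3] = 9*0 = 0
Sum = 56 + 1 + 24 + 0 = 81

81


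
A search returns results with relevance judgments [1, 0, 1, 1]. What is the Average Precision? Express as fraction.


Computing P@k for each relevant position:
Position 1: relevant, P@1 = 1/1 = 1
Position 2: not relevant
Position 3: relevant, P@3 = 2/3 = 2/3
Position 4: relevant, P@4 = 3/4 = 3/4
Sum of P@k = 1 + 2/3 + 3/4 = 29/12
AP = 29/12 / 3 = 29/36

29/36


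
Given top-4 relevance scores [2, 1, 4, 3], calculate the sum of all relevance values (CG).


Cumulative Gain = sum of relevance scores
Position 1: rel=2, running sum=2
Position 2: rel=1, running sum=3
Position 3: rel=4, running sum=7
Position 4: rel=3, running sum=10
CG = 10

10


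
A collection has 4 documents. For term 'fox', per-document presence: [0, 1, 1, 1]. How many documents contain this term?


Checking each document for 'fox':
Doc 1: absent
Doc 2: present
Doc 3: present
Doc 4: present
df = sum of presences = 0 + 1 + 1 + 1 = 3

3


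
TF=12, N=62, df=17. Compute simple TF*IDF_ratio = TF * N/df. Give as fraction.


TF * (N/df)
= 12 * (62/17)
= 12 * 62/17
= 744/17

744/17


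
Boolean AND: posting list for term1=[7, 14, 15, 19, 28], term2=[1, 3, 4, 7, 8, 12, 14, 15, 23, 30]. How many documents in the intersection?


Boolean AND: find intersection of posting lists
term1 docs: [7, 14, 15, 19, 28]
term2 docs: [1, 3, 4, 7, 8, 12, 14, 15, 23, 30]
Intersection: [7, 14, 15]
|intersection| = 3

3


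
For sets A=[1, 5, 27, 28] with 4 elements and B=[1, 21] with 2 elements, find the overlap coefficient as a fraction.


A intersect B = [1]
|A intersect B| = 1
min(|A|, |B|) = min(4, 2) = 2
Overlap = 1 / 2 = 1/2

1/2


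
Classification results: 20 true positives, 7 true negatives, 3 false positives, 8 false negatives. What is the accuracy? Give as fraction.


Accuracy = (TP + TN) / (TP + TN + FP + FN)
TP + TN = 20 + 7 = 27
Total = 20 + 7 + 3 + 8 = 38
Accuracy = 27 / 38 = 27/38

27/38


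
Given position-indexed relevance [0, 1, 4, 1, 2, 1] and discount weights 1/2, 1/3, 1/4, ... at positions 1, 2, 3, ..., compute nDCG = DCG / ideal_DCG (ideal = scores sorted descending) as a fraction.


Position discount weights w_i = 1/(i+1) for i=1..6:
Weights = [1/2, 1/3, 1/4, 1/5, 1/6, 1/7]
Actual relevance: [0, 1, 4, 1, 2, 1]
DCG = 0/2 + 1/3 + 4/4 + 1/5 + 2/6 + 1/7 = 211/105
Ideal relevance (sorted desc): [4, 2, 1, 1, 1, 0]
Ideal DCG = 4/2 + 2/3 + 1/4 + 1/5 + 1/6 + 0/7 = 197/60
nDCG = DCG / ideal_DCG = 211/105 / 197/60 = 844/1379

844/1379


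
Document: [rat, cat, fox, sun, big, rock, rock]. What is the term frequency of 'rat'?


Document has 7 words
Scanning for 'rat':
Found at positions: [0]
Count = 1

1


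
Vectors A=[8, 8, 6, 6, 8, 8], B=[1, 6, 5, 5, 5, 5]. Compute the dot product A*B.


Dot product = sum of element-wise products
A[0]*B[0] = 8*1 = 8
A[1]*B[1] = 8*6 = 48
A[2]*B[2] = 6*5 = 30
A[3]*B[3] = 6*5 = 30
A[4]*B[4] = 8*5 = 40
A[5]*B[5] = 8*5 = 40
Sum = 8 + 48 + 30 + 30 + 40 + 40 = 196

196


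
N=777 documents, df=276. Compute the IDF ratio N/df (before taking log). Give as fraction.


IDF ratio = N / df
= 777 / 276
= 259/92

259/92


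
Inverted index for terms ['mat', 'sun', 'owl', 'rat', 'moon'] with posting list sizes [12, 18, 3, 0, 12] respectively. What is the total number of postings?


Summing posting list sizes:
'mat': 12 postings
'sun': 18 postings
'owl': 3 postings
'rat': 0 postings
'moon': 12 postings
Total = 12 + 18 + 3 + 0 + 12 = 45

45


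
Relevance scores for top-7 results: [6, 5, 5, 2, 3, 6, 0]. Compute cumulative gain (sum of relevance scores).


Cumulative Gain = sum of relevance scores
Position 1: rel=6, running sum=6
Position 2: rel=5, running sum=11
Position 3: rel=5, running sum=16
Position 4: rel=2, running sum=18
Position 5: rel=3, running sum=21
Position 6: rel=6, running sum=27
Position 7: rel=0, running sum=27
CG = 27

27


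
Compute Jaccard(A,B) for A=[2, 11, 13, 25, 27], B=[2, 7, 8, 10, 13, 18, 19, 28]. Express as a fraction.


A intersect B = [2, 13]
|A intersect B| = 2
A union B = [2, 7, 8, 10, 11, 13, 18, 19, 25, 27, 28]
|A union B| = 11
Jaccard = 2/11 = 2/11

2/11


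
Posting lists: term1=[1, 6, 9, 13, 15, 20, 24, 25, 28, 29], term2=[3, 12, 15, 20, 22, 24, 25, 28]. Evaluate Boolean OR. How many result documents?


Boolean OR: find union of posting lists
term1 docs: [1, 6, 9, 13, 15, 20, 24, 25, 28, 29]
term2 docs: [3, 12, 15, 20, 22, 24, 25, 28]
Union: [1, 3, 6, 9, 12, 13, 15, 20, 22, 24, 25, 28, 29]
|union| = 13

13


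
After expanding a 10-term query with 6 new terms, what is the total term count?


Original terms: 10
Expansion terms: 6
Total = 10 + 6 = 16

16


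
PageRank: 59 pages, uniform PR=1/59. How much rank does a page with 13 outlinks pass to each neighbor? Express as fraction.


Initial PR = 1/59 = 1/59
Outlinks = 13
Contribution per link = PR / outlinks
= 1/59 / 13
= 1/767

1/767


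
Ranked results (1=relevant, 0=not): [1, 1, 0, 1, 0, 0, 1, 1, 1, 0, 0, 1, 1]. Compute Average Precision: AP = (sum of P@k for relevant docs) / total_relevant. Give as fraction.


Computing P@k for each relevant position:
Position 1: relevant, P@1 = 1/1 = 1
Position 2: relevant, P@2 = 2/2 = 1
Position 3: not relevant
Position 4: relevant, P@4 = 3/4 = 3/4
Position 5: not relevant
Position 6: not relevant
Position 7: relevant, P@7 = 4/7 = 4/7
Position 8: relevant, P@8 = 5/8 = 5/8
Position 9: relevant, P@9 = 6/9 = 2/3
Position 10: not relevant
Position 11: not relevant
Position 12: relevant, P@12 = 7/12 = 7/12
Position 13: relevant, P@13 = 8/13 = 8/13
Sum of P@k = 1 + 1 + 3/4 + 4/7 + 5/8 + 2/3 + 7/12 + 8/13 = 4231/728
AP = 4231/728 / 8 = 4231/5824

4231/5824


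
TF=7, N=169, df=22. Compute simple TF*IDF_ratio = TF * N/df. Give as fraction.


TF * (N/df)
= 7 * (169/22)
= 7 * 169/22
= 1183/22

1183/22


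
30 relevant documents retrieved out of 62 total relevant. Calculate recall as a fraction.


Recall = retrieved_relevant / total_relevant
= 30 / 62
= 30 / (30 + 32)
= 15/31

15/31


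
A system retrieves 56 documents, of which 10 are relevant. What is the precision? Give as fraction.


Precision = relevant_retrieved / total_retrieved
= 10 / 56
= 10 / (10 + 46)
= 5/28

5/28


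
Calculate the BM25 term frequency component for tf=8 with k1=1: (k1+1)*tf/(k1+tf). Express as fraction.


BM25 TF component = (k1+1)*tf / (k1+tf)
k1 = 1, tf = 8
Numerator = (1+1)*8 = 16
Denominator = 1 + 8 = 9
= 16/9 = 16/9

16/9


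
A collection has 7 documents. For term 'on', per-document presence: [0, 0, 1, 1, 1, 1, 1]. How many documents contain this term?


Checking each document for 'on':
Doc 1: absent
Doc 2: absent
Doc 3: present
Doc 4: present
Doc 5: present
Doc 6: present
Doc 7: present
df = sum of presences = 0 + 0 + 1 + 1 + 1 + 1 + 1 = 5

5


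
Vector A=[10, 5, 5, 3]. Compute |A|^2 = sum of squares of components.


|A|^2 = sum of squared components
A[0]^2 = 10^2 = 100
A[1]^2 = 5^2 = 25
A[2]^2 = 5^2 = 25
A[3]^2 = 3^2 = 9
Sum = 100 + 25 + 25 + 9 = 159

159


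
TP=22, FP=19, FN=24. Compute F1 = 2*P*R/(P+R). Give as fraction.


F1 = 2 * P * R / (P + R)
P = TP/(TP+FP) = 22/41 = 22/41
R = TP/(TP+FN) = 22/46 = 11/23
2 * P * R = 2 * 22/41 * 11/23 = 484/943
P + R = 22/41 + 11/23 = 957/943
F1 = 484/943 / 957/943 = 44/87

44/87


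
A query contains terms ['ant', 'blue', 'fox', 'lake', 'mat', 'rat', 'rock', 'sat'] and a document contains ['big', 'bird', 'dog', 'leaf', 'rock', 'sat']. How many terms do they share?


Query terms: ['ant', 'blue', 'fox', 'lake', 'mat', 'rat', 'rock', 'sat']
Document terms: ['big', 'bird', 'dog', 'leaf', 'rock', 'sat']
Common terms: ['rock', 'sat']
Overlap count = 2

2


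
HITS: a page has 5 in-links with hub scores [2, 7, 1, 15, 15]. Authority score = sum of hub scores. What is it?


Authority = sum of hub scores of in-linkers
In-link 1: hub score = 2
In-link 2: hub score = 7
In-link 3: hub score = 1
In-link 4: hub score = 15
In-link 5: hub score = 15
Authority = 2 + 7 + 1 + 15 + 15 = 40

40


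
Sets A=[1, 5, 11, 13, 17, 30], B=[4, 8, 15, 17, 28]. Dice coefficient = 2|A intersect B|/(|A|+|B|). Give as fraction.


A intersect B = [17]
|A intersect B| = 1
|A| = 6, |B| = 5
Dice = 2*1 / (6+5)
= 2 / 11 = 2/11

2/11


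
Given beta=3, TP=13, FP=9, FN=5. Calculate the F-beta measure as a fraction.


P = TP/(TP+FP) = 13/22 = 13/22
R = TP/(TP+FN) = 13/18 = 13/18
beta^2 = 3^2 = 9
(1 + beta^2) = 10
Numerator = (1+beta^2)*P*R = 845/198
Denominator = beta^2*P + R = 117/22 + 13/18 = 598/99
F_beta = 65/92

65/92


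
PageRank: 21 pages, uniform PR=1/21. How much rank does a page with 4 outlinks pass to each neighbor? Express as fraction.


Initial PR = 1/21 = 1/21
Outlinks = 4
Contribution per link = PR / outlinks
= 1/21 / 4
= 1/84

1/84


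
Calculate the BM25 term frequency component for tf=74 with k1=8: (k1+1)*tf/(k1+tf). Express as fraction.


BM25 TF component = (k1+1)*tf / (k1+tf)
k1 = 8, tf = 74
Numerator = (8+1)*74 = 666
Denominator = 8 + 74 = 82
= 666/82 = 333/41

333/41


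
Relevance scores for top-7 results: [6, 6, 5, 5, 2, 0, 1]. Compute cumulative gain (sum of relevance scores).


Cumulative Gain = sum of relevance scores
Position 1: rel=6, running sum=6
Position 2: rel=6, running sum=12
Position 3: rel=5, running sum=17
Position 4: rel=5, running sum=22
Position 5: rel=2, running sum=24
Position 6: rel=0, running sum=24
Position 7: rel=1, running sum=25
CG = 25

25


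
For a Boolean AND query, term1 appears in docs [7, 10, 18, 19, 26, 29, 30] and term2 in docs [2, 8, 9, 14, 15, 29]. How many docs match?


Boolean AND: find intersection of posting lists
term1 docs: [7, 10, 18, 19, 26, 29, 30]
term2 docs: [2, 8, 9, 14, 15, 29]
Intersection: [29]
|intersection| = 1

1


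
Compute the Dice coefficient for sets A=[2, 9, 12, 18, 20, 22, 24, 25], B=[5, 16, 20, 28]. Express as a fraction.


A intersect B = [20]
|A intersect B| = 1
|A| = 8, |B| = 4
Dice = 2*1 / (8+4)
= 2 / 12 = 1/6

1/6


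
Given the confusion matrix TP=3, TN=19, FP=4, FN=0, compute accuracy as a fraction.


Accuracy = (TP + TN) / (TP + TN + FP + FN)
TP + TN = 3 + 19 = 22
Total = 3 + 19 + 4 + 0 = 26
Accuracy = 22 / 26 = 11/13

11/13


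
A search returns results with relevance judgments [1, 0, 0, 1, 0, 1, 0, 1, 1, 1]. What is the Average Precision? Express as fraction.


Computing P@k for each relevant position:
Position 1: relevant, P@1 = 1/1 = 1
Position 2: not relevant
Position 3: not relevant
Position 4: relevant, P@4 = 2/4 = 1/2
Position 5: not relevant
Position 6: relevant, P@6 = 3/6 = 1/2
Position 7: not relevant
Position 8: relevant, P@8 = 4/8 = 1/2
Position 9: relevant, P@9 = 5/9 = 5/9
Position 10: relevant, P@10 = 6/10 = 3/5
Sum of P@k = 1 + 1/2 + 1/2 + 1/2 + 5/9 + 3/5 = 329/90
AP = 329/90 / 6 = 329/540

329/540


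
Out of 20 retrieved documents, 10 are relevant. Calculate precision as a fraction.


Precision = relevant_retrieved / total_retrieved
= 10 / 20
= 10 / (10 + 10)
= 1/2

1/2


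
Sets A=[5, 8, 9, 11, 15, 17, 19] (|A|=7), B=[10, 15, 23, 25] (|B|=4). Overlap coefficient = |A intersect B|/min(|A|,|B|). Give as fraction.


A intersect B = [15]
|A intersect B| = 1
min(|A|, |B|) = min(7, 4) = 4
Overlap = 1 / 4 = 1/4

1/4


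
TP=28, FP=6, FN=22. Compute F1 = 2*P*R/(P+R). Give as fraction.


F1 = 2 * P * R / (P + R)
P = TP/(TP+FP) = 28/34 = 14/17
R = TP/(TP+FN) = 28/50 = 14/25
2 * P * R = 2 * 14/17 * 14/25 = 392/425
P + R = 14/17 + 14/25 = 588/425
F1 = 392/425 / 588/425 = 2/3

2/3


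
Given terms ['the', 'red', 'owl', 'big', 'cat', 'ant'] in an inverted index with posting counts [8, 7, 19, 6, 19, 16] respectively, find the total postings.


Summing posting list sizes:
'the': 8 postings
'red': 7 postings
'owl': 19 postings
'big': 6 postings
'cat': 19 postings
'ant': 16 postings
Total = 8 + 7 + 19 + 6 + 19 + 16 = 75

75


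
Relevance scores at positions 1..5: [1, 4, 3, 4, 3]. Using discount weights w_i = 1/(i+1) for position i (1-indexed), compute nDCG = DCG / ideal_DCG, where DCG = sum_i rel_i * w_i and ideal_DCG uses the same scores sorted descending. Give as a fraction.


Position discount weights w_i = 1/(i+1) for i=1..5:
Weights = [1/2, 1/3, 1/4, 1/5, 1/6]
Actual relevance: [1, 4, 3, 4, 3]
DCG = 1/2 + 4/3 + 3/4 + 4/5 + 3/6 = 233/60
Ideal relevance (sorted desc): [4, 4, 3, 3, 1]
Ideal DCG = 4/2 + 4/3 + 3/4 + 3/5 + 1/6 = 97/20
nDCG = DCG / ideal_DCG = 233/60 / 97/20 = 233/291

233/291


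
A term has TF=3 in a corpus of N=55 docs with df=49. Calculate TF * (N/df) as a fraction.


TF * (N/df)
= 3 * (55/49)
= 3 * 55/49
= 165/49

165/49


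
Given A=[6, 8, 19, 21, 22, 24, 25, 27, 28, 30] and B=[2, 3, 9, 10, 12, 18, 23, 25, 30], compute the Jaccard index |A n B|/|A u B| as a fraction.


A intersect B = [25, 30]
|A intersect B| = 2
A union B = [2, 3, 6, 8, 9, 10, 12, 18, 19, 21, 22, 23, 24, 25, 27, 28, 30]
|A union B| = 17
Jaccard = 2/17 = 2/17

2/17


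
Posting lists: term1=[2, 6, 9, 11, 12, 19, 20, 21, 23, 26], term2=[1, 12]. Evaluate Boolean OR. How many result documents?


Boolean OR: find union of posting lists
term1 docs: [2, 6, 9, 11, 12, 19, 20, 21, 23, 26]
term2 docs: [1, 12]
Union: [1, 2, 6, 9, 11, 12, 19, 20, 21, 23, 26]
|union| = 11

11


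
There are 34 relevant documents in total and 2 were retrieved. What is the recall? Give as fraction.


Recall = retrieved_relevant / total_relevant
= 2 / 34
= 2 / (2 + 32)
= 1/17

1/17


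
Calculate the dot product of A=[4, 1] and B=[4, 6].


Dot product = sum of element-wise products
A[0]*B[0] = 4*4 = 16
A[1]*B[1] = 1*6 = 6
Sum = 16 + 6 = 22

22


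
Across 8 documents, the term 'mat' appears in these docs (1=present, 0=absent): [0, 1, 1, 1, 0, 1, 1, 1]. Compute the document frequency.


Checking each document for 'mat':
Doc 1: absent
Doc 2: present
Doc 3: present
Doc 4: present
Doc 5: absent
Doc 6: present
Doc 7: present
Doc 8: present
df = sum of presences = 0 + 1 + 1 + 1 + 0 + 1 + 1 + 1 = 6

6


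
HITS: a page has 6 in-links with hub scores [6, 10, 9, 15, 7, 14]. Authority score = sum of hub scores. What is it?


Authority = sum of hub scores of in-linkers
In-link 1: hub score = 6
In-link 2: hub score = 10
In-link 3: hub score = 9
In-link 4: hub score = 15
In-link 5: hub score = 7
In-link 6: hub score = 14
Authority = 6 + 10 + 9 + 15 + 7 + 14 = 61

61


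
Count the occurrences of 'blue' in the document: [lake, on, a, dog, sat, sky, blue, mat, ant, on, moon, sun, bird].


Document has 13 words
Scanning for 'blue':
Found at positions: [6]
Count = 1

1


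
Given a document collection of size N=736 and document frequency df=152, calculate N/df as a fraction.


IDF ratio = N / df
= 736 / 152
= 92/19

92/19


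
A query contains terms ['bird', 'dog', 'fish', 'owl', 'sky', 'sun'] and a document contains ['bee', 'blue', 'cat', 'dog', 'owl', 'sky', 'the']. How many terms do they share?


Query terms: ['bird', 'dog', 'fish', 'owl', 'sky', 'sun']
Document terms: ['bee', 'blue', 'cat', 'dog', 'owl', 'sky', 'the']
Common terms: ['dog', 'owl', 'sky']
Overlap count = 3

3


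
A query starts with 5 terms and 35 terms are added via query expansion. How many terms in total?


Original terms: 5
Expansion terms: 35
Total = 5 + 35 = 40

40


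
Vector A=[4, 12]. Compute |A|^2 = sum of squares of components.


|A|^2 = sum of squared components
A[0]^2 = 4^2 = 16
A[1]^2 = 12^2 = 144
Sum = 16 + 144 = 160

160


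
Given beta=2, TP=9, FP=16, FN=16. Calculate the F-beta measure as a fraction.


P = TP/(TP+FP) = 9/25 = 9/25
R = TP/(TP+FN) = 9/25 = 9/25
beta^2 = 2^2 = 4
(1 + beta^2) = 5
Numerator = (1+beta^2)*P*R = 81/125
Denominator = beta^2*P + R = 36/25 + 9/25 = 9/5
F_beta = 9/25

9/25


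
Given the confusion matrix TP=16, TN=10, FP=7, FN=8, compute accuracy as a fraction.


Accuracy = (TP + TN) / (TP + TN + FP + FN)
TP + TN = 16 + 10 = 26
Total = 16 + 10 + 7 + 8 = 41
Accuracy = 26 / 41 = 26/41

26/41


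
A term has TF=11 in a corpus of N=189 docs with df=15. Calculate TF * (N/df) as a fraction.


TF * (N/df)
= 11 * (189/15)
= 11 * 63/5
= 693/5

693/5


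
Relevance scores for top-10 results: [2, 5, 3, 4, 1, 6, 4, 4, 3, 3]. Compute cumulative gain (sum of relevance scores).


Cumulative Gain = sum of relevance scores
Position 1: rel=2, running sum=2
Position 2: rel=5, running sum=7
Position 3: rel=3, running sum=10
Position 4: rel=4, running sum=14
Position 5: rel=1, running sum=15
Position 6: rel=6, running sum=21
Position 7: rel=4, running sum=25
Position 8: rel=4, running sum=29
Position 9: rel=3, running sum=32
Position 10: rel=3, running sum=35
CG = 35

35


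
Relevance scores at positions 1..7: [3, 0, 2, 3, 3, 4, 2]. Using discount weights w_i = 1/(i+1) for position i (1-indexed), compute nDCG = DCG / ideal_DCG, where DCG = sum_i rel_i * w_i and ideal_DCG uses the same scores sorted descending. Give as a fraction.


Position discount weights w_i = 1/(i+1) for i=1..7:
Weights = [1/2, 1/3, 1/4, 1/5, 1/6, 1/7, 1/8]
Actual relevance: [3, 0, 2, 3, 3, 4, 2]
DCG = 3/2 + 0/3 + 2/4 + 3/5 + 3/6 + 4/7 + 2/8 = 549/140
Ideal relevance (sorted desc): [4, 3, 3, 3, 2, 2, 0]
Ideal DCG = 4/2 + 3/3 + 3/4 + 3/5 + 2/6 + 2/7 + 0/8 = 2087/420
nDCG = DCG / ideal_DCG = 549/140 / 2087/420 = 1647/2087

1647/2087


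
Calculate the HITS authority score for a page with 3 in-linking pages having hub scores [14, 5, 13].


Authority = sum of hub scores of in-linkers
In-link 1: hub score = 14
In-link 2: hub score = 5
In-link 3: hub score = 13
Authority = 14 + 5 + 13 = 32

32


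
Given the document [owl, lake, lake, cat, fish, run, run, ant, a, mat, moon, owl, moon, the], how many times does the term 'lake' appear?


Document has 14 words
Scanning for 'lake':
Found at positions: [1, 2]
Count = 2

2


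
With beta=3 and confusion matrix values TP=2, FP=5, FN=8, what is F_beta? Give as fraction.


P = TP/(TP+FP) = 2/7 = 2/7
R = TP/(TP+FN) = 2/10 = 1/5
beta^2 = 3^2 = 9
(1 + beta^2) = 10
Numerator = (1+beta^2)*P*R = 4/7
Denominator = beta^2*P + R = 18/7 + 1/5 = 97/35
F_beta = 20/97

20/97


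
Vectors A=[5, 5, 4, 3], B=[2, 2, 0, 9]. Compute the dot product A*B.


Dot product = sum of element-wise products
A[0]*B[0] = 5*2 = 10
A[1]*B[1] = 5*2 = 10
A[2]*B[2] = 4*0 = 0
A[3]*B[3] = 3*9 = 27
Sum = 10 + 10 + 0 + 27 = 47

47


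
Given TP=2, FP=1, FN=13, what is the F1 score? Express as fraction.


F1 = 2 * P * R / (P + R)
P = TP/(TP+FP) = 2/3 = 2/3
R = TP/(TP+FN) = 2/15 = 2/15
2 * P * R = 2 * 2/3 * 2/15 = 8/45
P + R = 2/3 + 2/15 = 4/5
F1 = 8/45 / 4/5 = 2/9

2/9


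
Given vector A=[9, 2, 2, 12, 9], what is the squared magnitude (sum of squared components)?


|A|^2 = sum of squared components
A[0]^2 = 9^2 = 81
A[1]^2 = 2^2 = 4
A[2]^2 = 2^2 = 4
A[3]^2 = 12^2 = 144
A[4]^2 = 9^2 = 81
Sum = 81 + 4 + 4 + 144 + 81 = 314

314


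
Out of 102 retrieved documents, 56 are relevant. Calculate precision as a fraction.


Precision = relevant_retrieved / total_retrieved
= 56 / 102
= 56 / (56 + 46)
= 28/51

28/51


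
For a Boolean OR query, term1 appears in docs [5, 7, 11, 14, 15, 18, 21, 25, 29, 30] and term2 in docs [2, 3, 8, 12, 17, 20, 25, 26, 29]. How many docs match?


Boolean OR: find union of posting lists
term1 docs: [5, 7, 11, 14, 15, 18, 21, 25, 29, 30]
term2 docs: [2, 3, 8, 12, 17, 20, 25, 26, 29]
Union: [2, 3, 5, 7, 8, 11, 12, 14, 15, 17, 18, 20, 21, 25, 26, 29, 30]
|union| = 17

17


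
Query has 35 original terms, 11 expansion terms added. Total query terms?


Original terms: 35
Expansion terms: 11
Total = 35 + 11 = 46

46


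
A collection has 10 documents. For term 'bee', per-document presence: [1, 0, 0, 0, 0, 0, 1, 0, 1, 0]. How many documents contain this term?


Checking each document for 'bee':
Doc 1: present
Doc 2: absent
Doc 3: absent
Doc 4: absent
Doc 5: absent
Doc 6: absent
Doc 7: present
Doc 8: absent
Doc 9: present
Doc 10: absent
df = sum of presences = 1 + 0 + 0 + 0 + 0 + 0 + 1 + 0 + 1 + 0 = 3

3


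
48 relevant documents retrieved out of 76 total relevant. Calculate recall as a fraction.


Recall = retrieved_relevant / total_relevant
= 48 / 76
= 48 / (48 + 28)
= 12/19

12/19


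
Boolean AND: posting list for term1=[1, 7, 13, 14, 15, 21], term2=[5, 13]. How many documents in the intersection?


Boolean AND: find intersection of posting lists
term1 docs: [1, 7, 13, 14, 15, 21]
term2 docs: [5, 13]
Intersection: [13]
|intersection| = 1

1


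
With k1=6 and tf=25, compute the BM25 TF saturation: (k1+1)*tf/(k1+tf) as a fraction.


BM25 TF component = (k1+1)*tf / (k1+tf)
k1 = 6, tf = 25
Numerator = (6+1)*25 = 175
Denominator = 6 + 25 = 31
= 175/31 = 175/31

175/31


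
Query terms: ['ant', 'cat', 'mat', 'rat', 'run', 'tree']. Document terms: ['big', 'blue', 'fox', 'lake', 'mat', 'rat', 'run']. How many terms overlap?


Query terms: ['ant', 'cat', 'mat', 'rat', 'run', 'tree']
Document terms: ['big', 'blue', 'fox', 'lake', 'mat', 'rat', 'run']
Common terms: ['mat', 'rat', 'run']
Overlap count = 3

3


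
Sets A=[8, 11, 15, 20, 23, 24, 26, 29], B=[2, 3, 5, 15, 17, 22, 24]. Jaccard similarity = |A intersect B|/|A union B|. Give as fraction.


A intersect B = [15, 24]
|A intersect B| = 2
A union B = [2, 3, 5, 8, 11, 15, 17, 20, 22, 23, 24, 26, 29]
|A union B| = 13
Jaccard = 2/13 = 2/13

2/13


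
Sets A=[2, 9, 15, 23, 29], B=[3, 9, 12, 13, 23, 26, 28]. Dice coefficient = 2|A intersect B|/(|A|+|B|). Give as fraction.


A intersect B = [9, 23]
|A intersect B| = 2
|A| = 5, |B| = 7
Dice = 2*2 / (5+7)
= 4 / 12 = 1/3

1/3
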